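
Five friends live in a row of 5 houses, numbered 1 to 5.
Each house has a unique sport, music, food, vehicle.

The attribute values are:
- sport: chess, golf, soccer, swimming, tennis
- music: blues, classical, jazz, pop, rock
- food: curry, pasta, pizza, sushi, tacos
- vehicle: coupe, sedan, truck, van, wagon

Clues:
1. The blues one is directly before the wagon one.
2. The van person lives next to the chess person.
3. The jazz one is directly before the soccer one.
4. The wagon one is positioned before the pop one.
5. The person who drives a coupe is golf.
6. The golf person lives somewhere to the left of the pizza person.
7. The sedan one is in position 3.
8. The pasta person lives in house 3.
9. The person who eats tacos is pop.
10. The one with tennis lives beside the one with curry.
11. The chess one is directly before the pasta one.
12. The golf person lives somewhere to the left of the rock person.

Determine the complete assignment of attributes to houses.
Solution:

House | Sport | Music | Food | Vehicle
--------------------------------------
  1   | tennis | blues | sushi | van
  2   | chess | jazz | curry | wagon
  3   | soccer | classical | pasta | sedan
  4   | golf | pop | tacos | coupe
  5   | swimming | rock | pizza | truck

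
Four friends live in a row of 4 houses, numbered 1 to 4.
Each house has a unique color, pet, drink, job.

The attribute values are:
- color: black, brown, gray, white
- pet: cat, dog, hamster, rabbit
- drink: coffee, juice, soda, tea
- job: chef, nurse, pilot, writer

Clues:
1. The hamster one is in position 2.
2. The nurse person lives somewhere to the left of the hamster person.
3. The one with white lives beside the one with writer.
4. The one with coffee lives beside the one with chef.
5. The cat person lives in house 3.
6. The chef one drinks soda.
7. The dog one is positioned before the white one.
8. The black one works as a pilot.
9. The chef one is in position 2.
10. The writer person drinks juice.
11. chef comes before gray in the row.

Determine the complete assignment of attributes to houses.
Solution:

House | Color | Pet | Drink | Job
---------------------------------
  1   | brown | dog | coffee | nurse
  2   | white | hamster | soda | chef
  3   | gray | cat | juice | writer
  4   | black | rabbit | tea | pilot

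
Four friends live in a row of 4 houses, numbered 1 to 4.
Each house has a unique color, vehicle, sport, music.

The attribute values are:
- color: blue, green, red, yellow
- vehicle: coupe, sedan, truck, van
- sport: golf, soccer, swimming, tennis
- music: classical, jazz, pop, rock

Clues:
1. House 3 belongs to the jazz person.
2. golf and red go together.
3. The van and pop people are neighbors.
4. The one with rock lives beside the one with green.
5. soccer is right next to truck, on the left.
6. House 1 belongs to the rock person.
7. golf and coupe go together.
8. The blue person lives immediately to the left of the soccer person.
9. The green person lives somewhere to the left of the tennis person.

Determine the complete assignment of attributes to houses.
Solution:

House | Color | Vehicle | Sport | Music
---------------------------------------
  1   | blue | van | swimming | rock
  2   | green | sedan | soccer | pop
  3   | yellow | truck | tennis | jazz
  4   | red | coupe | golf | classical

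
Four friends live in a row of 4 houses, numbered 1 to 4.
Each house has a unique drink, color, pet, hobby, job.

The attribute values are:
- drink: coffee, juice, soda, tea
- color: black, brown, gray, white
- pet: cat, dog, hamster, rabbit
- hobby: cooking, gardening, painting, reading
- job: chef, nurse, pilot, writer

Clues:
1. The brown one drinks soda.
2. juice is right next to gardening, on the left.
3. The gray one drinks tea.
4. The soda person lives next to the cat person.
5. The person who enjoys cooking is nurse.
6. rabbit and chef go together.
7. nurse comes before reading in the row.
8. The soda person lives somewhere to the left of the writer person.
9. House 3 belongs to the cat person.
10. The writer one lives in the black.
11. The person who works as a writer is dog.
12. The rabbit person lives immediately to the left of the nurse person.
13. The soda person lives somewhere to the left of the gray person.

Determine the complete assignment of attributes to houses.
Solution:

House | Drink | Color | Pet | Hobby | Job
-----------------------------------------
  1   | juice | white | hamster | painting | pilot
  2   | soda | brown | rabbit | gardening | chef
  3   | tea | gray | cat | cooking | nurse
  4   | coffee | black | dog | reading | writer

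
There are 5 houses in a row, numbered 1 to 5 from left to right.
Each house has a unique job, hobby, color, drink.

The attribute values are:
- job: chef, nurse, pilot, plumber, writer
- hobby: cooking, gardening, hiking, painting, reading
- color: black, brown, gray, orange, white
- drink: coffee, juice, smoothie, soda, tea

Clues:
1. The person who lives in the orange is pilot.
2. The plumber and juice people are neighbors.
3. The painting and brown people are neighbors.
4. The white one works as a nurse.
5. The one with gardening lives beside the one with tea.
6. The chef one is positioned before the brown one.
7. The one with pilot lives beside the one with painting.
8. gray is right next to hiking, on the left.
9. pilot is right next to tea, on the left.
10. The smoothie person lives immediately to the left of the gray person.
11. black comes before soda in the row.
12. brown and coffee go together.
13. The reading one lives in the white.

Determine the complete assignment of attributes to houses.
Solution:

House | Job | Hobby | Color | Drink
-----------------------------------
  1   | pilot | gardening | orange | smoothie
  2   | chef | painting | gray | tea
  3   | plumber | hiking | brown | coffee
  4   | writer | cooking | black | juice
  5   | nurse | reading | white | soda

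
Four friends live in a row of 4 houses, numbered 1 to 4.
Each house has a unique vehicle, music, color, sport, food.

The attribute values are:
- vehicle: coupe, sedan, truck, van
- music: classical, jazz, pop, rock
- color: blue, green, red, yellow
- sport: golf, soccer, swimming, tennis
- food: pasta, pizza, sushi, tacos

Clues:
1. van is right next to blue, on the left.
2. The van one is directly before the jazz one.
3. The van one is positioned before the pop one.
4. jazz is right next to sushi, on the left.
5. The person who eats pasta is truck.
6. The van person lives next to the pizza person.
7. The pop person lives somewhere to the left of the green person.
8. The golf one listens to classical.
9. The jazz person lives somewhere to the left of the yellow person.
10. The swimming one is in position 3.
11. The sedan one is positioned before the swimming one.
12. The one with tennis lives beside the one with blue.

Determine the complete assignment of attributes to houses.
Solution:

House | Vehicle | Music | Color | Sport | Food
----------------------------------------------
  1   | van | rock | red | tennis | tacos
  2   | sedan | jazz | blue | soccer | pizza
  3   | coupe | pop | yellow | swimming | sushi
  4   | truck | classical | green | golf | pasta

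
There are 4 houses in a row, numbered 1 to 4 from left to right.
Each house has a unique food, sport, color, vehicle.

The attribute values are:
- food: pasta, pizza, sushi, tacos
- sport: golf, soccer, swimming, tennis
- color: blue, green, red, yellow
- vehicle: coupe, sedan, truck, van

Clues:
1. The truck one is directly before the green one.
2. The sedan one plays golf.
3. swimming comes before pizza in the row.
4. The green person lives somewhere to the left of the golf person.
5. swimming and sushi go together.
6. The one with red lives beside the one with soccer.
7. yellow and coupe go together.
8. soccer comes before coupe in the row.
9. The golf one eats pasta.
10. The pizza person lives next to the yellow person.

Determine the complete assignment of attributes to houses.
Solution:

House | Food | Sport | Color | Vehicle
--------------------------------------
  1   | sushi | swimming | red | truck
  2   | pizza | soccer | green | van
  3   | tacos | tennis | yellow | coupe
  4   | pasta | golf | blue | sedan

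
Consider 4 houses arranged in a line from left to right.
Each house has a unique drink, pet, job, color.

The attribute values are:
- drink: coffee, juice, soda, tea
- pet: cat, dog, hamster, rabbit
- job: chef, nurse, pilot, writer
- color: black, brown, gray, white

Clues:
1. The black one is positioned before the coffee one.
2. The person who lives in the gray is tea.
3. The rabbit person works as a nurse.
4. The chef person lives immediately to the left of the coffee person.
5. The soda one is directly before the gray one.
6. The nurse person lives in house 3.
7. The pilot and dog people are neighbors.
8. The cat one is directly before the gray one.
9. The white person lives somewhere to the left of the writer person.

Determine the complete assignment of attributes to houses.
Solution:

House | Drink | Pet | Job | Color
---------------------------------
  1   | soda | cat | pilot | black
  2   | tea | dog | chef | gray
  3   | coffee | rabbit | nurse | white
  4   | juice | hamster | writer | brown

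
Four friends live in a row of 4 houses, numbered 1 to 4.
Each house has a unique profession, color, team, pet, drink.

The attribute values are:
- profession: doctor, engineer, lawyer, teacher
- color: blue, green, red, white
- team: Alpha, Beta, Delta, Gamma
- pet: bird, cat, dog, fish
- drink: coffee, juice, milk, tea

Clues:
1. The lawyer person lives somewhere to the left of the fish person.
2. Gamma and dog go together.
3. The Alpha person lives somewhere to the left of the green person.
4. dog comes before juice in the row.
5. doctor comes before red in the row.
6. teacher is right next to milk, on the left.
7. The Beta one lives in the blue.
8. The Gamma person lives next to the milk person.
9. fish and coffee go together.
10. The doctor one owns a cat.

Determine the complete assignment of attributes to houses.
Solution:

House | Profession | Color | Team | Pet | Drink
-----------------------------------------------
  1   | teacher | white | Gamma | dog | tea
  2   | doctor | blue | Beta | cat | milk
  3   | lawyer | red | Alpha | bird | juice
  4   | engineer | green | Delta | fish | coffee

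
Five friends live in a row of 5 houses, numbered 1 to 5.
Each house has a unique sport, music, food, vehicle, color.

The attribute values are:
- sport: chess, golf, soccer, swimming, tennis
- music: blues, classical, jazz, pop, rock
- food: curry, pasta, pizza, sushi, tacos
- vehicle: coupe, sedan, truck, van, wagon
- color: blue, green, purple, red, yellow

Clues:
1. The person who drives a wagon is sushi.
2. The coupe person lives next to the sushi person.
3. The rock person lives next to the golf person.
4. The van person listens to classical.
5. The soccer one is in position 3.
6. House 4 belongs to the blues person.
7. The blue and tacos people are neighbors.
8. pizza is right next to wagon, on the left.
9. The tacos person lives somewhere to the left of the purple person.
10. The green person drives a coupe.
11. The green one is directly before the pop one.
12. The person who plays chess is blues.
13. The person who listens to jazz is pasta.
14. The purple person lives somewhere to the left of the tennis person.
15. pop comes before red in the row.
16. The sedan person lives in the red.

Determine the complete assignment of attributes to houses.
Solution:

House | Sport | Music | Food | Vehicle | Color
----------------------------------------------
  1   | swimming | rock | pizza | coupe | green
  2   | golf | pop | sushi | wagon | blue
  3   | soccer | classical | tacos | van | yellow
  4   | chess | blues | curry | truck | purple
  5   | tennis | jazz | pasta | sedan | red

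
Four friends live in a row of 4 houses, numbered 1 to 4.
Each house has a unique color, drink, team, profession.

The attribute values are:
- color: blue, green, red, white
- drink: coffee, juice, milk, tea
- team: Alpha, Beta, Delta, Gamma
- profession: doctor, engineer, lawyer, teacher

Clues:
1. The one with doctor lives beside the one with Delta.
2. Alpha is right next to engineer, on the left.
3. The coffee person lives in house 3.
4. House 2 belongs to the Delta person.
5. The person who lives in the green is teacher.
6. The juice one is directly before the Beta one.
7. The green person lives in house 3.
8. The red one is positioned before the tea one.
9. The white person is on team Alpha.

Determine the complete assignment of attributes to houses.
Solution:

House | Color | Drink | Team | Profession
-----------------------------------------
  1   | white | milk | Alpha | doctor
  2   | red | juice | Delta | engineer
  3   | green | coffee | Beta | teacher
  4   | blue | tea | Gamma | lawyer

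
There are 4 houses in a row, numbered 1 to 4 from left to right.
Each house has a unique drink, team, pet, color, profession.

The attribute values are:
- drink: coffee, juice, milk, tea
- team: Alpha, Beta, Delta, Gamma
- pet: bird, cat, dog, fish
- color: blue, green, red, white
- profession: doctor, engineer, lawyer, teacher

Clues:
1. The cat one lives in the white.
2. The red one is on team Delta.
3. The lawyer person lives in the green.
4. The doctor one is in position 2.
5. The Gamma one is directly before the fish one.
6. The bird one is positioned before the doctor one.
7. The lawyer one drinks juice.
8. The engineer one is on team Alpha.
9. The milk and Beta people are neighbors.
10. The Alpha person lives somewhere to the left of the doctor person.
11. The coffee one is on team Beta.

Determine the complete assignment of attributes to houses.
Solution:

House | Drink | Team | Pet | Color | Profession
-----------------------------------------------
  1   | milk | Alpha | bird | blue | engineer
  2   | coffee | Beta | cat | white | doctor
  3   | juice | Gamma | dog | green | lawyer
  4   | tea | Delta | fish | red | teacher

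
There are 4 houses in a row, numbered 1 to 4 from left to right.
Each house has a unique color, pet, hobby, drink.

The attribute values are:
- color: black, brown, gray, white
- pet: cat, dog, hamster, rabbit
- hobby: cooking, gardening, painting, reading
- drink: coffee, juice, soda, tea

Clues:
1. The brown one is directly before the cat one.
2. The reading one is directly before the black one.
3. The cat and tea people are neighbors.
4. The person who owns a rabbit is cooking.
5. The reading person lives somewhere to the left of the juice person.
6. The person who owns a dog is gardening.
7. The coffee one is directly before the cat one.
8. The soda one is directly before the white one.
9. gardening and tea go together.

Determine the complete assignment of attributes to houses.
Solution:

House | Color | Pet | Hobby | Drink
-----------------------------------
  1   | brown | hamster | reading | coffee
  2   | black | cat | painting | soda
  3   | white | dog | gardening | tea
  4   | gray | rabbit | cooking | juice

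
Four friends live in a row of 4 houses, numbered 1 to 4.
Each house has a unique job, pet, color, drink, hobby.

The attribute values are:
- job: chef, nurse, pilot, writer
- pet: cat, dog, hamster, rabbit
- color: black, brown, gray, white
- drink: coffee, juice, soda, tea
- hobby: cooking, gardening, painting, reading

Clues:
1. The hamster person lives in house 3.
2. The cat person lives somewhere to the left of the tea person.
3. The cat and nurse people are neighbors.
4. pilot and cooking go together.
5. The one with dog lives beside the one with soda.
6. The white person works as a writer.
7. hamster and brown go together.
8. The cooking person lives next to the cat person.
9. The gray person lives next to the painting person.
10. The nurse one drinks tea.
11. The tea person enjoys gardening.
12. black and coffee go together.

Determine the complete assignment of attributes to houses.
Solution:

House | Job | Pet | Color | Drink | Hobby
-----------------------------------------
  1   | pilot | dog | gray | juice | cooking
  2   | writer | cat | white | soda | painting
  3   | nurse | hamster | brown | tea | gardening
  4   | chef | rabbit | black | coffee | reading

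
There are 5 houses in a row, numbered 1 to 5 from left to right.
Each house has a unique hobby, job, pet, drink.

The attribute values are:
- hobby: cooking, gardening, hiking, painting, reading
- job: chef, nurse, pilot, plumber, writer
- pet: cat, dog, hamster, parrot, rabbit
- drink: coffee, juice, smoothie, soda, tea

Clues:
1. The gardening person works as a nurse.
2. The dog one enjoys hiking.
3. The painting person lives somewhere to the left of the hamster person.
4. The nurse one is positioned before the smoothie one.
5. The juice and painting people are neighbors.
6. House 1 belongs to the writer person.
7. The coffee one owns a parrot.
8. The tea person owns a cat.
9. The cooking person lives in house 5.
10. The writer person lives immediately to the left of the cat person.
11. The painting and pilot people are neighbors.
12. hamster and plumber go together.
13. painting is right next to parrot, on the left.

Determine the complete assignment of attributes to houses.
Solution:

House | Hobby | Job | Pet | Drink
---------------------------------
  1   | hiking | writer | dog | juice
  2   | painting | chef | cat | tea
  3   | reading | pilot | parrot | coffee
  4   | gardening | nurse | rabbit | soda
  5   | cooking | plumber | hamster | smoothie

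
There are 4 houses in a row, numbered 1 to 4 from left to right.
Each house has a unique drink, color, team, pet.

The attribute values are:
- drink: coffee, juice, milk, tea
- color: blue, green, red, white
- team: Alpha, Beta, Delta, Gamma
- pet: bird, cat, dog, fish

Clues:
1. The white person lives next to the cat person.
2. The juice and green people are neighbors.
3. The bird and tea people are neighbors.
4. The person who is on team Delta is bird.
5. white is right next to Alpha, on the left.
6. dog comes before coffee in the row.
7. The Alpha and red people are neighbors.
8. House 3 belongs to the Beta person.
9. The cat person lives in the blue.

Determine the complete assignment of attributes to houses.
Solution:

House | Drink | Color | Team | Pet
----------------------------------
  1   | milk | white | Delta | bird
  2   | tea | blue | Alpha | cat
  3   | juice | red | Beta | dog
  4   | coffee | green | Gamma | fish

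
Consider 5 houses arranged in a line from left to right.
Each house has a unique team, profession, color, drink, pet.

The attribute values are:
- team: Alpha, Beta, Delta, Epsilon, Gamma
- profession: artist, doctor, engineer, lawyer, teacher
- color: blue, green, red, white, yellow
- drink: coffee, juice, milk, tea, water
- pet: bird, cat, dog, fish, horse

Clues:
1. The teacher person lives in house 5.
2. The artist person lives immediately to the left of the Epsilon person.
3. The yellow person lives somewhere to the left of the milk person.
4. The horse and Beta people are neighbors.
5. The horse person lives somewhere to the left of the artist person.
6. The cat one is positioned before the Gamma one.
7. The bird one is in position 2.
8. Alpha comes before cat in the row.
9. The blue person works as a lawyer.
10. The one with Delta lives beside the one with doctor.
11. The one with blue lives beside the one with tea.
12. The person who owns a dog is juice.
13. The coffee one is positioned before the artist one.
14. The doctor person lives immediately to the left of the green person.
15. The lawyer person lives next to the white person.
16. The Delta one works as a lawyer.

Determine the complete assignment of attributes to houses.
Solution:

House | Team | Profession | Color | Drink | Pet
-----------------------------------------------
  1   | Delta | lawyer | blue | coffee | horse
  2   | Beta | doctor | white | tea | bird
  3   | Alpha | artist | green | juice | dog
  4   | Epsilon | engineer | yellow | water | cat
  5   | Gamma | teacher | red | milk | fish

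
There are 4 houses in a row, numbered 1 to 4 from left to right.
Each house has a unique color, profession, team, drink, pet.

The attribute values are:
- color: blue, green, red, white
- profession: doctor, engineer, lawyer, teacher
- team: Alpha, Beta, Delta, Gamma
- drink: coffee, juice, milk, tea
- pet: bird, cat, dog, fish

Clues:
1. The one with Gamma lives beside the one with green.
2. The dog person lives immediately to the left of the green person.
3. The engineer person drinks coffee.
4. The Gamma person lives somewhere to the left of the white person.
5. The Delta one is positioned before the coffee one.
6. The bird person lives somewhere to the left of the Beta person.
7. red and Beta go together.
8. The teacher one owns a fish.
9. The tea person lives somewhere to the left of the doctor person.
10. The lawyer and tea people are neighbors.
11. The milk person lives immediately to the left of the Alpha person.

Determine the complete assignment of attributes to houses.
Solution:

House | Color | Profession | Team | Drink | Pet
-----------------------------------------------
  1   | blue | lawyer | Gamma | milk | dog
  2   | green | teacher | Alpha | tea | fish
  3   | white | doctor | Delta | juice | bird
  4   | red | engineer | Beta | coffee | cat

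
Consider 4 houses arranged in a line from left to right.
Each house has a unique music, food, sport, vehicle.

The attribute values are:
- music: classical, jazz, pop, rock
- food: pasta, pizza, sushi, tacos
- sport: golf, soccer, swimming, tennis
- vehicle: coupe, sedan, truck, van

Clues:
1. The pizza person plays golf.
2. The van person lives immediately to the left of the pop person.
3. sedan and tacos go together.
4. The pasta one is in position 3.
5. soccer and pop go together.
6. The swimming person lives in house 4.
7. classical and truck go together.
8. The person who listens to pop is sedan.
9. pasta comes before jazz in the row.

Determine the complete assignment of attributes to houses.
Solution:

House | Music | Food | Sport | Vehicle
--------------------------------------
  1   | rock | pizza | golf | van
  2   | pop | tacos | soccer | sedan
  3   | classical | pasta | tennis | truck
  4   | jazz | sushi | swimming | coupe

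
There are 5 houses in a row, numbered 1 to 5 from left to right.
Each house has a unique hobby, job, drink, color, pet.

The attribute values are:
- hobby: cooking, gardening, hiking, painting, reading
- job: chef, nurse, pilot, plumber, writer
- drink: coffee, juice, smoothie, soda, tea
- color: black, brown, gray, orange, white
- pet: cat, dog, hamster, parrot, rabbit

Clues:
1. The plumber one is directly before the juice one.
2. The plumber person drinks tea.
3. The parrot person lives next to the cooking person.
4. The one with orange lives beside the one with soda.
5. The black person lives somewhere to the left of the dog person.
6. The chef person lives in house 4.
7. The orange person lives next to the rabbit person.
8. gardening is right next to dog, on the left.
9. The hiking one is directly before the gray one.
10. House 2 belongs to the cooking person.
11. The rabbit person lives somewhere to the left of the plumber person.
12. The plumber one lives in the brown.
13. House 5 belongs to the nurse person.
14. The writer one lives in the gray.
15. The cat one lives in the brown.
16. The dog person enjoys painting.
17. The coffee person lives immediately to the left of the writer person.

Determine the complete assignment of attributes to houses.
Solution:

House | Hobby | Job | Drink | Color | Pet
-----------------------------------------
  1   | hiking | pilot | coffee | orange | parrot
  2   | cooking | writer | soda | gray | rabbit
  3   | reading | plumber | tea | brown | cat
  4   | gardening | chef | juice | black | hamster
  5   | painting | nurse | smoothie | white | dog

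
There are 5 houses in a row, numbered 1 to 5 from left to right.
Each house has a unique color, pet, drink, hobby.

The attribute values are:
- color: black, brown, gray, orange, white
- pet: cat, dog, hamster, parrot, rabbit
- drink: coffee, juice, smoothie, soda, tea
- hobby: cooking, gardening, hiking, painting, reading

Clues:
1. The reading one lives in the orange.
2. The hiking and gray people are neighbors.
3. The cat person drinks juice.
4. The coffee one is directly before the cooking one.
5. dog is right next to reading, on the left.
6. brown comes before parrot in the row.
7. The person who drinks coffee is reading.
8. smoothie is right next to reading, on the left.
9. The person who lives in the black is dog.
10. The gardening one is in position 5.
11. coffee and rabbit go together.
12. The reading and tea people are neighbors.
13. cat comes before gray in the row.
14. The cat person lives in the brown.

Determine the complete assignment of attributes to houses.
Solution:

House | Color | Pet | Drink | Hobby
-----------------------------------
  1   | black | dog | smoothie | painting
  2   | orange | rabbit | coffee | reading
  3   | white | hamster | tea | cooking
  4   | brown | cat | juice | hiking
  5   | gray | parrot | soda | gardening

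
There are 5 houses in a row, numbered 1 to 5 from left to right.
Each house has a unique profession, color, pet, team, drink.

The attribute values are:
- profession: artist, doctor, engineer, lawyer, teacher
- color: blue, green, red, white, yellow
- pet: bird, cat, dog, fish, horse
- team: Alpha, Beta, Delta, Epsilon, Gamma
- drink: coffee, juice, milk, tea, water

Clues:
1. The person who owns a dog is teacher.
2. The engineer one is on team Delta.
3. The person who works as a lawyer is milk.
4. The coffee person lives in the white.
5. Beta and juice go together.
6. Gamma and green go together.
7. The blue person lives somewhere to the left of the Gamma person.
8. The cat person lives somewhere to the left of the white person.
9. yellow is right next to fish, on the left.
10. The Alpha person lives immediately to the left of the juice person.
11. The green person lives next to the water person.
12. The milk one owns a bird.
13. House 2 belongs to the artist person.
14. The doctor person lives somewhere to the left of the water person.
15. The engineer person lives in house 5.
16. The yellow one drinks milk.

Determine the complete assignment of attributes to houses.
Solution:

House | Profession | Color | Pet | Team | Drink
-----------------------------------------------
  1   | lawyer | yellow | bird | Alpha | milk
  2   | artist | blue | fish | Beta | juice
  3   | doctor | green | cat | Gamma | tea
  4   | teacher | red | dog | Epsilon | water
  5   | engineer | white | horse | Delta | coffee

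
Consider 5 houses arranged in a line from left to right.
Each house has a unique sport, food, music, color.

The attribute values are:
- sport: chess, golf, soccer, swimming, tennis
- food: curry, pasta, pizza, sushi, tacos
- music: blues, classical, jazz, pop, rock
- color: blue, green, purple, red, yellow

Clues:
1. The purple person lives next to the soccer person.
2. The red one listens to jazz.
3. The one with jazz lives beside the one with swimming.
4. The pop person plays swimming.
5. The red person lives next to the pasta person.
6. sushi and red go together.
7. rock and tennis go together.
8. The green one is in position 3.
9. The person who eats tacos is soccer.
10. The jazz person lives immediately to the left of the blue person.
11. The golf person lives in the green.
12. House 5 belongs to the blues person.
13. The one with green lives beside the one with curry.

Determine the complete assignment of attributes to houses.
Solution:

House | Sport | Food | Music | Color
------------------------------------
  1   | chess | sushi | jazz | red
  2   | swimming | pasta | pop | blue
  3   | golf | pizza | classical | green
  4   | tennis | curry | rock | purple
  5   | soccer | tacos | blues | yellow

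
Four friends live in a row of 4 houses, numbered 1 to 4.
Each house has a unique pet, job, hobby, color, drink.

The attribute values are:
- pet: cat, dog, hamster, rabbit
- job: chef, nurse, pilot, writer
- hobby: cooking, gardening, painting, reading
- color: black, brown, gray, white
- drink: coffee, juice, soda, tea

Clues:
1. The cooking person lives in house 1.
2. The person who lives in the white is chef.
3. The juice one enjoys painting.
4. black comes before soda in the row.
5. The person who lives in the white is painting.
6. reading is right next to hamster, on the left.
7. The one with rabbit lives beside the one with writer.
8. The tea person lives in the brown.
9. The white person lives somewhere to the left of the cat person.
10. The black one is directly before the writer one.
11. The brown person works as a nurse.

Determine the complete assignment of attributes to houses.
Solution:

House | Pet | Job | Hobby | Color | Drink
-----------------------------------------
  1   | rabbit | pilot | cooking | black | coffee
  2   | dog | writer | reading | gray | soda
  3   | hamster | chef | painting | white | juice
  4   | cat | nurse | gardening | brown | tea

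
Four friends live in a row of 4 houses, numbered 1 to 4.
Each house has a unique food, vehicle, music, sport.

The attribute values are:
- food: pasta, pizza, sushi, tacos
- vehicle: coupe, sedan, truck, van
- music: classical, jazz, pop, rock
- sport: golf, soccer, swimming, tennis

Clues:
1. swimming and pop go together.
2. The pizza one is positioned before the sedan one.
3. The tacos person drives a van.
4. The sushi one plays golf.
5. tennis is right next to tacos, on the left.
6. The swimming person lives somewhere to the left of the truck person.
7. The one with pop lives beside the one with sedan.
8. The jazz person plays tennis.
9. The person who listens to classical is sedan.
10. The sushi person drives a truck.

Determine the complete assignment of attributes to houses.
Solution:

House | Food | Vehicle | Music | Sport
--------------------------------------
  1   | pizza | coupe | jazz | tennis
  2   | tacos | van | pop | swimming
  3   | pasta | sedan | classical | soccer
  4   | sushi | truck | rock | golf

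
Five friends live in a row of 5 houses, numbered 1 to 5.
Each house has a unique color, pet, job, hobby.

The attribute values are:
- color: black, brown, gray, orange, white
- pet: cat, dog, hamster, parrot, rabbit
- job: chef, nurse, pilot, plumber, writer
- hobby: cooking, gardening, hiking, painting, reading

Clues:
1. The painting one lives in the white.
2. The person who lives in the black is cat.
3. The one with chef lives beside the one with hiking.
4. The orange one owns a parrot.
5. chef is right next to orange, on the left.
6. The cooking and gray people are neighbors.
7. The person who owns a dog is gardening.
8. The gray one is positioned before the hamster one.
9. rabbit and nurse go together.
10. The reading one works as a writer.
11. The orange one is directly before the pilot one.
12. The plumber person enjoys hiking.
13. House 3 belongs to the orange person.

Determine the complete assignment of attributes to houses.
Solution:

House | Color | Pet | Job | Hobby
---------------------------------
  1   | brown | rabbit | nurse | cooking
  2   | gray | dog | chef | gardening
  3   | orange | parrot | plumber | hiking
  4   | white | hamster | pilot | painting
  5   | black | cat | writer | reading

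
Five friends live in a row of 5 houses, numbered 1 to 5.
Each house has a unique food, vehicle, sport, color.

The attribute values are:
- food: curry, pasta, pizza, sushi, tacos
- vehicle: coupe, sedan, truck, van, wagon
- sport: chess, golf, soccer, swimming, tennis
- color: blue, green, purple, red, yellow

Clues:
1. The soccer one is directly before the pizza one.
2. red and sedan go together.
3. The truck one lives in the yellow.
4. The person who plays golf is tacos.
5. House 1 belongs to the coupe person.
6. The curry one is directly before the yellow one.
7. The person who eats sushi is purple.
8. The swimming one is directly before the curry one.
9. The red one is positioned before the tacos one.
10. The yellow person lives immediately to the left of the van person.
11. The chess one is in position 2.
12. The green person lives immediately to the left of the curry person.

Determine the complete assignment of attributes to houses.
Solution:

House | Food | Vehicle | Sport | Color
--------------------------------------
  1   | pasta | coupe | swimming | green
  2   | curry | sedan | chess | red
  3   | tacos | truck | golf | yellow
  4   | sushi | van | soccer | purple
  5   | pizza | wagon | tennis | blue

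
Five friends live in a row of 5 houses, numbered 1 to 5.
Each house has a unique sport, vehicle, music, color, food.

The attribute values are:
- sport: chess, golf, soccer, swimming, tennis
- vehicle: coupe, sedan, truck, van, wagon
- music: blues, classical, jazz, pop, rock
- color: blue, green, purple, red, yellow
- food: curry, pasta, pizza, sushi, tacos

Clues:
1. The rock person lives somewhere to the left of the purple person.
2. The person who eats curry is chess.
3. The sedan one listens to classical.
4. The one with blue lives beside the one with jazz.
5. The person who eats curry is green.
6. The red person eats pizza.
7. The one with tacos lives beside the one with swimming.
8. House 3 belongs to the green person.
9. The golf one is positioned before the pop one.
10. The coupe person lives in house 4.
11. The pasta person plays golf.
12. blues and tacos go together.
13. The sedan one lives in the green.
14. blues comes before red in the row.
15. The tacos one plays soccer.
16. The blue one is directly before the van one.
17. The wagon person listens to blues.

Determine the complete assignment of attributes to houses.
Solution:

House | Sport | Vehicle | Music | Color | Food
----------------------------------------------
  1   | soccer | wagon | blues | blue | tacos
  2   | swimming | van | jazz | red | pizza
  3   | chess | sedan | classical | green | curry
  4   | golf | coupe | rock | yellow | pasta
  5   | tennis | truck | pop | purple | sushi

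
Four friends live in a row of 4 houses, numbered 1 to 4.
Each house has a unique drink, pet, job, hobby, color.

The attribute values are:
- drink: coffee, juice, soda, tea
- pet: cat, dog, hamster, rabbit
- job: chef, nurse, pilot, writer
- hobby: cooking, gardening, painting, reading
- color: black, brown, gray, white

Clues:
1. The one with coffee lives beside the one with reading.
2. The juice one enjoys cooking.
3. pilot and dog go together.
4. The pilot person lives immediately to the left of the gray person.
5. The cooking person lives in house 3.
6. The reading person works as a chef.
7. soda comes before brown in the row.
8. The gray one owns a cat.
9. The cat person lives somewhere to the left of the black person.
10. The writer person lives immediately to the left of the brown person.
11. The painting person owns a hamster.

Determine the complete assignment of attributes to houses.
Solution:

House | Drink | Pet | Job | Hobby | Color
-----------------------------------------
  1   | coffee | dog | pilot | gardening | white
  2   | soda | cat | chef | reading | gray
  3   | juice | rabbit | writer | cooking | black
  4   | tea | hamster | nurse | painting | brown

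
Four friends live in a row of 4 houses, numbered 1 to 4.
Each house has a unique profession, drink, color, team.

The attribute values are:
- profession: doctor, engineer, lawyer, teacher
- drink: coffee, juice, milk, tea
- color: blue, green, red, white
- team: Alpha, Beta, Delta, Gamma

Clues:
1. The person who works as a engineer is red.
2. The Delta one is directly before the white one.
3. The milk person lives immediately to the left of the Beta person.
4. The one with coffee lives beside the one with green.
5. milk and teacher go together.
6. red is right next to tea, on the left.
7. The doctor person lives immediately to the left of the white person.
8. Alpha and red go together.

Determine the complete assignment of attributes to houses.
Solution:

House | Profession | Drink | Color | Team
-----------------------------------------
  1   | engineer | coffee | red | Alpha
  2   | doctor | tea | green | Delta
  3   | teacher | milk | white | Gamma
  4   | lawyer | juice | blue | Beta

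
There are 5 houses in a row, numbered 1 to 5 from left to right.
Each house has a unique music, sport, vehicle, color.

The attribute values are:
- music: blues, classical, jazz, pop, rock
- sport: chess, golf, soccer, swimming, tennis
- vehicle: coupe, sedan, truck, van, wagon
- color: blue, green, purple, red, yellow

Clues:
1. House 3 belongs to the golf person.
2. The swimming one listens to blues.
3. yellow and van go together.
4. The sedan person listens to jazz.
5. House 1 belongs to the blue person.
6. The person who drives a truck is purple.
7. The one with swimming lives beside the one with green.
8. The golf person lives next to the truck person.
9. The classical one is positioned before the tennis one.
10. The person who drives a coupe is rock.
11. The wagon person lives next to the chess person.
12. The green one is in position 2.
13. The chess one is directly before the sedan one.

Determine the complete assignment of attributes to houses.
Solution:

House | Music | Sport | Vehicle | Color
---------------------------------------
  1   | blues | swimming | wagon | blue
  2   | rock | chess | coupe | green
  3   | jazz | golf | sedan | red
  4   | classical | soccer | truck | purple
  5   | pop | tennis | van | yellow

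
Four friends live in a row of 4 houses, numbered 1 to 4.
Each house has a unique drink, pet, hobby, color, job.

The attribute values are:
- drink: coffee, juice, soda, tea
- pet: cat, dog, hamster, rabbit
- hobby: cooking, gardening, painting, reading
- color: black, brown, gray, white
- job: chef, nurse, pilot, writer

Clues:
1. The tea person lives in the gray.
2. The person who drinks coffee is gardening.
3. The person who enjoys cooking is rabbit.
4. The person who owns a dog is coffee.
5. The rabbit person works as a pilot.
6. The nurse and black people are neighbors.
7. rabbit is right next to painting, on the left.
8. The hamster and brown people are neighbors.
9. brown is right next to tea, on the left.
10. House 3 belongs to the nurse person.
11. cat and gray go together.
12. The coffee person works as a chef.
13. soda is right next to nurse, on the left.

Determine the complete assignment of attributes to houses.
Solution:

House | Drink | Pet | Hobby | Color | Job
-----------------------------------------
  1   | juice | hamster | reading | white | writer
  2   | soda | rabbit | cooking | brown | pilot
  3   | tea | cat | painting | gray | nurse
  4   | coffee | dog | gardening | black | chef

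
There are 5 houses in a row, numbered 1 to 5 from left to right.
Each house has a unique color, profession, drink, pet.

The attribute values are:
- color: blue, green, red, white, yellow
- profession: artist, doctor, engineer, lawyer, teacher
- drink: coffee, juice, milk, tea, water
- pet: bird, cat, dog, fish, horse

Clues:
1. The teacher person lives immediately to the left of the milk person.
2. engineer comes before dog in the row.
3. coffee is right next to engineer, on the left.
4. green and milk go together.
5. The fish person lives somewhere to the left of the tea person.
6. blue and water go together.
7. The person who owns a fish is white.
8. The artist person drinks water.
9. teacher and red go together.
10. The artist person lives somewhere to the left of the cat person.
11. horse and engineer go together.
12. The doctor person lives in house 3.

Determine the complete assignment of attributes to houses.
Solution:

House | Color | Profession | Drink | Pet
----------------------------------------
  1   | red | teacher | coffee | bird
  2   | green | engineer | milk | horse
  3   | white | doctor | juice | fish
  4   | blue | artist | water | dog
  5   | yellow | lawyer | tea | cat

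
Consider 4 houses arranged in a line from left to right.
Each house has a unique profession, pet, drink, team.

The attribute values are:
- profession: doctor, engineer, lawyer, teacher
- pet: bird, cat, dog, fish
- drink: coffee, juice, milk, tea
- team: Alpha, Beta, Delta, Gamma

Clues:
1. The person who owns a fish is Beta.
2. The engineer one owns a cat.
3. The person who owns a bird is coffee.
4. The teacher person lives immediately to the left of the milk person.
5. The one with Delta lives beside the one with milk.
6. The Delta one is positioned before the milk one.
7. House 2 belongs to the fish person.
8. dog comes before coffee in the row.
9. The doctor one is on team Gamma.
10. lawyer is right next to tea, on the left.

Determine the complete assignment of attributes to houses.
Solution:

House | Profession | Pet | Drink | Team
---------------------------------------
  1   | teacher | dog | juice | Delta
  2   | lawyer | fish | milk | Beta
  3   | engineer | cat | tea | Alpha
  4   | doctor | bird | coffee | Gamma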